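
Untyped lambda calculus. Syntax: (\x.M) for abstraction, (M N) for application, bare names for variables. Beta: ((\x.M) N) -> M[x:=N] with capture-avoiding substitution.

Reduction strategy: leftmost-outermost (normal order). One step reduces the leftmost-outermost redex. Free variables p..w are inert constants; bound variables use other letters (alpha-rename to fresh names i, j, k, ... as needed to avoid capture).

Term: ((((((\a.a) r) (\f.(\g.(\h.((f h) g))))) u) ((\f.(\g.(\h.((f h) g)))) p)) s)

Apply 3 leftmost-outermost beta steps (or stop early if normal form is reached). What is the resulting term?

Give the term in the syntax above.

Answer: ((((r (\f.(\g.(\h.((f h) g))))) u) (\g.(\h.((p h) g)))) s)

Derivation:
Step 0: ((((((\a.a) r) (\f.(\g.(\h.((f h) g))))) u) ((\f.(\g.(\h.((f h) g)))) p)) s)
Step 1: ((((r (\f.(\g.(\h.((f h) g))))) u) ((\f.(\g.(\h.((f h) g)))) p)) s)
Step 2: ((((r (\f.(\g.(\h.((f h) g))))) u) (\g.(\h.((p h) g)))) s)
Step 3: (normal form reached)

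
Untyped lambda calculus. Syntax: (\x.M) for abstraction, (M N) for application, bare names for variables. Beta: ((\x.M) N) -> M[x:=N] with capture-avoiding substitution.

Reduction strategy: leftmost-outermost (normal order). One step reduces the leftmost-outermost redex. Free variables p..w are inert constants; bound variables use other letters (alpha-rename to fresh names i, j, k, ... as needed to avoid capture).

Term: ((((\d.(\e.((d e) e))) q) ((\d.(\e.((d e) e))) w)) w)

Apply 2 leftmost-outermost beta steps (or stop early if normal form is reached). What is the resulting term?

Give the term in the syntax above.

Answer: (((q ((\d.(\e.((d e) e))) w)) ((\d.(\e.((d e) e))) w)) w)

Derivation:
Step 0: ((((\d.(\e.((d e) e))) q) ((\d.(\e.((d e) e))) w)) w)
Step 1: (((\e.((q e) e)) ((\d.(\e.((d e) e))) w)) w)
Step 2: (((q ((\d.(\e.((d e) e))) w)) ((\d.(\e.((d e) e))) w)) w)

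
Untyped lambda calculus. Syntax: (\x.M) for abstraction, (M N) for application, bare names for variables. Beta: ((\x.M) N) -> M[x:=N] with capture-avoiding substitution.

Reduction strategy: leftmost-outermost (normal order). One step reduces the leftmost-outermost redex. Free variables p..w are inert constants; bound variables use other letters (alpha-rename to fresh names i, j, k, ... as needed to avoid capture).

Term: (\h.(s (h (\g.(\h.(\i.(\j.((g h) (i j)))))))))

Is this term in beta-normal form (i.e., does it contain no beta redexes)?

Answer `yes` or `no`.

Term: (\h.(s (h (\g.(\h.(\i.(\j.((g h) (i j)))))))))
No beta redexes found.

Answer: yes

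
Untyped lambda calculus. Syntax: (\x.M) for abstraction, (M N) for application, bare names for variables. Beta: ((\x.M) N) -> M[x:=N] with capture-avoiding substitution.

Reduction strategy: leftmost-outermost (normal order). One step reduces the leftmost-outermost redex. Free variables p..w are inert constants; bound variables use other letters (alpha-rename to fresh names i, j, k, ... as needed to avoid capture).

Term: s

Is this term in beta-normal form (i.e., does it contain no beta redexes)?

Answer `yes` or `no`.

Term: s
No beta redexes found.

Answer: yes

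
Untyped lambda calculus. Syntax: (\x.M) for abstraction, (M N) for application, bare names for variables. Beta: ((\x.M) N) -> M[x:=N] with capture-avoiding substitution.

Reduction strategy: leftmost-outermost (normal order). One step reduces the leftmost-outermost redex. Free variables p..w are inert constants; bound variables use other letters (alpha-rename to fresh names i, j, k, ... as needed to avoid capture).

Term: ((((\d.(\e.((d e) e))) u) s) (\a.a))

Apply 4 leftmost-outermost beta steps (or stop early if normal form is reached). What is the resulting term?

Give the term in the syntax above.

Answer: (((u s) s) (\a.a))

Derivation:
Step 0: ((((\d.(\e.((d e) e))) u) s) (\a.a))
Step 1: (((\e.((u e) e)) s) (\a.a))
Step 2: (((u s) s) (\a.a))
Step 3: (normal form reached)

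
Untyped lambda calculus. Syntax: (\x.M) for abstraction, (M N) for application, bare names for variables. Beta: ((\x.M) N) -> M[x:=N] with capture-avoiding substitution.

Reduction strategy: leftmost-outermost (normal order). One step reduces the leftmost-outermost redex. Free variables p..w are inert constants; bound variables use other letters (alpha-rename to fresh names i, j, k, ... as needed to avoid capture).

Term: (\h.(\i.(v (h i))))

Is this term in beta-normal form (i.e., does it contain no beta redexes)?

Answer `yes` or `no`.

Term: (\h.(\i.(v (h i))))
No beta redexes found.

Answer: yes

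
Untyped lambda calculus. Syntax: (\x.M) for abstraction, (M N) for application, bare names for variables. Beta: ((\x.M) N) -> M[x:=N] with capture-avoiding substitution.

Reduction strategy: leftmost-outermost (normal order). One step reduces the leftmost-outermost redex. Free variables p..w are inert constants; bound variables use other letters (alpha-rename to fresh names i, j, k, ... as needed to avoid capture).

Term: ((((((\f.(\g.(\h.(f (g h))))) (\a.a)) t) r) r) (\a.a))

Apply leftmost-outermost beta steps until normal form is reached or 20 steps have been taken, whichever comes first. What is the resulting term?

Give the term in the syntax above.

Answer: (((t r) r) (\a.a))

Derivation:
Step 0: ((((((\f.(\g.(\h.(f (g h))))) (\a.a)) t) r) r) (\a.a))
Step 1: (((((\g.(\h.((\a.a) (g h)))) t) r) r) (\a.a))
Step 2: ((((\h.((\a.a) (t h))) r) r) (\a.a))
Step 3: ((((\a.a) (t r)) r) (\a.a))
Step 4: (((t r) r) (\a.a))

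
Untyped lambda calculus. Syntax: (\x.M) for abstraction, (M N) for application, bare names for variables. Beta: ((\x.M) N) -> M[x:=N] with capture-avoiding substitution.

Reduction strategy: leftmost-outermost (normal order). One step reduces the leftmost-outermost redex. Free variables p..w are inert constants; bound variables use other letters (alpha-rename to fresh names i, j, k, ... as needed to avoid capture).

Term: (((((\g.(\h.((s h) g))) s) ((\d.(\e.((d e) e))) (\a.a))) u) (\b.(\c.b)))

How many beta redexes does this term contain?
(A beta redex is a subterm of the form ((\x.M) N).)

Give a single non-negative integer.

Answer: 2

Derivation:
Term: (((((\g.(\h.((s h) g))) s) ((\d.(\e.((d e) e))) (\a.a))) u) (\b.(\c.b)))
  Redex: ((\g.(\h.((s h) g))) s)
  Redex: ((\d.(\e.((d e) e))) (\a.a))
Total redexes: 2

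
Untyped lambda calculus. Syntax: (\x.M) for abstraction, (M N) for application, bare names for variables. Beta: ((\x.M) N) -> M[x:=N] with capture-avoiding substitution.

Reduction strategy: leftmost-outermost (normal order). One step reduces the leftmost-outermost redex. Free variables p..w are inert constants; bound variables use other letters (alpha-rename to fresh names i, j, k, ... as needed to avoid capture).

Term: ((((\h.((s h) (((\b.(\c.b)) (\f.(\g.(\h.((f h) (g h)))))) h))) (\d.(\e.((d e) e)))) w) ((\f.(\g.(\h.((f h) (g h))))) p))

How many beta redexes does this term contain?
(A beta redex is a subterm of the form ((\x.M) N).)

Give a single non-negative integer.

Answer: 3

Derivation:
Term: ((((\h.((s h) (((\b.(\c.b)) (\f.(\g.(\h.((f h) (g h)))))) h))) (\d.(\e.((d e) e)))) w) ((\f.(\g.(\h.((f h) (g h))))) p))
  Redex: ((\h.((s h) (((\b.(\c.b)) (\f.(\g.(\h.((f h) (g h)))))) h))) (\d.(\e.((d e) e))))
  Redex: ((\b.(\c.b)) (\f.(\g.(\h.((f h) (g h))))))
  Redex: ((\f.(\g.(\h.((f h) (g h))))) p)
Total redexes: 3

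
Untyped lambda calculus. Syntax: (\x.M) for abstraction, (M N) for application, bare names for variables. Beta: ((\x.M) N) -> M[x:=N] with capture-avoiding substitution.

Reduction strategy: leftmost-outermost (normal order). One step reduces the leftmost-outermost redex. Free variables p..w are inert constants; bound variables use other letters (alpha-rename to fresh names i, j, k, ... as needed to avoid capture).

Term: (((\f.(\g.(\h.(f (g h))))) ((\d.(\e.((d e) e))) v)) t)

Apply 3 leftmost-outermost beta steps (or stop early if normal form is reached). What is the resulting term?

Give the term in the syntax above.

Answer: (\h.((\e.((v e) e)) (t h)))

Derivation:
Step 0: (((\f.(\g.(\h.(f (g h))))) ((\d.(\e.((d e) e))) v)) t)
Step 1: ((\g.(\h.(((\d.(\e.((d e) e))) v) (g h)))) t)
Step 2: (\h.(((\d.(\e.((d e) e))) v) (t h)))
Step 3: (\h.((\e.((v e) e)) (t h)))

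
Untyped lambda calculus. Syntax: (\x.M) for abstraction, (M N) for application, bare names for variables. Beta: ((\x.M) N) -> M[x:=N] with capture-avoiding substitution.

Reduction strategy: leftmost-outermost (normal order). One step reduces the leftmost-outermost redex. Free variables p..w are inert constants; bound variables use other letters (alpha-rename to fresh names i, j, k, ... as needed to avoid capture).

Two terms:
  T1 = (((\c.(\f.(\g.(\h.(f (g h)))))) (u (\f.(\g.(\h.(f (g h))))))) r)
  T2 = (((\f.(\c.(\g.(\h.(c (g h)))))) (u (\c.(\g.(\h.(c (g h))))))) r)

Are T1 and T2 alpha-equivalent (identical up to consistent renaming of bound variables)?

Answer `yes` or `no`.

Answer: yes

Derivation:
Term 1: (((\c.(\f.(\g.(\h.(f (g h)))))) (u (\f.(\g.(\h.(f (g h))))))) r)
Term 2: (((\f.(\c.(\g.(\h.(c (g h)))))) (u (\c.(\g.(\h.(c (g h))))))) r)
Alpha-equivalence: compare structure up to binder renaming.
Result: True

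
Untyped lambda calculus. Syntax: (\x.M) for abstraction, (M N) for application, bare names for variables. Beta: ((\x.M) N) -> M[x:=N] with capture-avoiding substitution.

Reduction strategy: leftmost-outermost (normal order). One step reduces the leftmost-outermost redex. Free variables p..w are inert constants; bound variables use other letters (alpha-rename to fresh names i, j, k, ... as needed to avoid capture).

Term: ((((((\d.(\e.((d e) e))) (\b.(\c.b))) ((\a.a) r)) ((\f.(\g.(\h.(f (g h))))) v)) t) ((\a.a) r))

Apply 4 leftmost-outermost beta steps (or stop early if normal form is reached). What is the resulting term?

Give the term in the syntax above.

Answer: (((((\a.a) r) ((\f.(\g.(\h.(f (g h))))) v)) t) ((\a.a) r))

Derivation:
Step 0: ((((((\d.(\e.((d e) e))) (\b.(\c.b))) ((\a.a) r)) ((\f.(\g.(\h.(f (g h))))) v)) t) ((\a.a) r))
Step 1: (((((\e.(((\b.(\c.b)) e) e)) ((\a.a) r)) ((\f.(\g.(\h.(f (g h))))) v)) t) ((\a.a) r))
Step 2: ((((((\b.(\c.b)) ((\a.a) r)) ((\a.a) r)) ((\f.(\g.(\h.(f (g h))))) v)) t) ((\a.a) r))
Step 3: (((((\c.((\a.a) r)) ((\a.a) r)) ((\f.(\g.(\h.(f (g h))))) v)) t) ((\a.a) r))
Step 4: (((((\a.a) r) ((\f.(\g.(\h.(f (g h))))) v)) t) ((\a.a) r))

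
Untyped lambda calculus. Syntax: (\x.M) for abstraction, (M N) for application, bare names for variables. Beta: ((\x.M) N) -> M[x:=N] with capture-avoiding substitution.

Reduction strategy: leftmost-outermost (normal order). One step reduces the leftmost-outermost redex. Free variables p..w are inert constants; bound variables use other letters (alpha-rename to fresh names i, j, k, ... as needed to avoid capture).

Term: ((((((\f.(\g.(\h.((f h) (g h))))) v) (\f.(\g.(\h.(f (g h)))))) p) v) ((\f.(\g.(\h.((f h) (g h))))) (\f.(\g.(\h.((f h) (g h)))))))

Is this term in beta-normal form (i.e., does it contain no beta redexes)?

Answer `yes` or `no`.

Answer: no

Derivation:
Term: ((((((\f.(\g.(\h.((f h) (g h))))) v) (\f.(\g.(\h.(f (g h)))))) p) v) ((\f.(\g.(\h.((f h) (g h))))) (\f.(\g.(\h.((f h) (g h)))))))
Found 2 beta redex(es).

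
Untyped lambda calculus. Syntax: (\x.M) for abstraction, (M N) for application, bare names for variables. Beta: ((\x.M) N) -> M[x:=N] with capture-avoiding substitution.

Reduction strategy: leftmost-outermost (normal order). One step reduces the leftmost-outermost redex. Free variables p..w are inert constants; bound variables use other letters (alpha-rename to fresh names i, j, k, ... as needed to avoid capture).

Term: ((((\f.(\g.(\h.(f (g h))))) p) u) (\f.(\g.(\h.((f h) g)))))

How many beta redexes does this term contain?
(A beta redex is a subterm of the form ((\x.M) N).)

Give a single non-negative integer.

Answer: 1

Derivation:
Term: ((((\f.(\g.(\h.(f (g h))))) p) u) (\f.(\g.(\h.((f h) g)))))
  Redex: ((\f.(\g.(\h.(f (g h))))) p)
Total redexes: 1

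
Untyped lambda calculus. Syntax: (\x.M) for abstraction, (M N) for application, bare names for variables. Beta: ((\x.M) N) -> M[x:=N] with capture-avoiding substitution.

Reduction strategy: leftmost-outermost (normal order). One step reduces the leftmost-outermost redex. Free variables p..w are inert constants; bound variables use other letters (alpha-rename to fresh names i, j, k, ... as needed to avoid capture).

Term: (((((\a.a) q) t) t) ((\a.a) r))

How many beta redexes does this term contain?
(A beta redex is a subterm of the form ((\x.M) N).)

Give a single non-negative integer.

Term: (((((\a.a) q) t) t) ((\a.a) r))
  Redex: ((\a.a) q)
  Redex: ((\a.a) r)
Total redexes: 2

Answer: 2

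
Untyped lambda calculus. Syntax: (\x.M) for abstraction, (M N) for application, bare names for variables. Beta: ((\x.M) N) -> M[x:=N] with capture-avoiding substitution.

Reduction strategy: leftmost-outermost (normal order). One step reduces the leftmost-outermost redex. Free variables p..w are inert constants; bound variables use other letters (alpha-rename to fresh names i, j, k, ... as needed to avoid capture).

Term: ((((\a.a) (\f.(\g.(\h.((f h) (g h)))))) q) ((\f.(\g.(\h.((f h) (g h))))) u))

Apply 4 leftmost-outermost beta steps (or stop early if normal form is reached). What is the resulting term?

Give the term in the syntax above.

Answer: (\h.((q h) ((\g.(\h.((u h) (g h)))) h)))

Derivation:
Step 0: ((((\a.a) (\f.(\g.(\h.((f h) (g h)))))) q) ((\f.(\g.(\h.((f h) (g h))))) u))
Step 1: (((\f.(\g.(\h.((f h) (g h))))) q) ((\f.(\g.(\h.((f h) (g h))))) u))
Step 2: ((\g.(\h.((q h) (g h)))) ((\f.(\g.(\h.((f h) (g h))))) u))
Step 3: (\h.((q h) (((\f.(\g.(\h.((f h) (g h))))) u) h)))
Step 4: (\h.((q h) ((\g.(\h.((u h) (g h)))) h)))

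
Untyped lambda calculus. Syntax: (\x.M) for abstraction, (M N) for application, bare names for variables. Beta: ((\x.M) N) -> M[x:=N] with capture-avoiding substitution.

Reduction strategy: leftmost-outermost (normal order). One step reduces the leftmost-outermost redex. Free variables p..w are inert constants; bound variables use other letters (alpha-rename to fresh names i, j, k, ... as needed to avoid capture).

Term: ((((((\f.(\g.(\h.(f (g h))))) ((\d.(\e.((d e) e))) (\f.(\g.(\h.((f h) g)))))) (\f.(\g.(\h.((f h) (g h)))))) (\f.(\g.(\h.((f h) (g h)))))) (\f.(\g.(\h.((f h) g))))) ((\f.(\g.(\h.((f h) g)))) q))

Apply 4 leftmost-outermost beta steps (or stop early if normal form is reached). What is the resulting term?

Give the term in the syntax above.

Step 0: ((((((\f.(\g.(\h.(f (g h))))) ((\d.(\e.((d e) e))) (\f.(\g.(\h.((f h) g)))))) (\f.(\g.(\h.((f h) (g h)))))) (\f.(\g.(\h.((f h) (g h)))))) (\f.(\g.(\h.((f h) g))))) ((\f.(\g.(\h.((f h) g)))) q))
Step 1: (((((\g.(\h.(((\d.(\e.((d e) e))) (\f.(\g.(\h.((f h) g))))) (g h)))) (\f.(\g.(\h.((f h) (g h)))))) (\f.(\g.(\h.((f h) (g h)))))) (\f.(\g.(\h.((f h) g))))) ((\f.(\g.(\h.((f h) g)))) q))
Step 2: ((((\h.(((\d.(\e.((d e) e))) (\f.(\g.(\h.((f h) g))))) ((\f.(\g.(\h.((f h) (g h))))) h))) (\f.(\g.(\h.((f h) (g h)))))) (\f.(\g.(\h.((f h) g))))) ((\f.(\g.(\h.((f h) g)))) q))
Step 3: (((((\d.(\e.((d e) e))) (\f.(\g.(\h.((f h) g))))) ((\f.(\g.(\h.((f h) (g h))))) (\f.(\g.(\h.((f h) (g h))))))) (\f.(\g.(\h.((f h) g))))) ((\f.(\g.(\h.((f h) g)))) q))
Step 4: ((((\e.(((\f.(\g.(\h.((f h) g)))) e) e)) ((\f.(\g.(\h.((f h) (g h))))) (\f.(\g.(\h.((f h) (g h))))))) (\f.(\g.(\h.((f h) g))))) ((\f.(\g.(\h.((f h) g)))) q))

Answer: ((((\e.(((\f.(\g.(\h.((f h) g)))) e) e)) ((\f.(\g.(\h.((f h) (g h))))) (\f.(\g.(\h.((f h) (g h))))))) (\f.(\g.(\h.((f h) g))))) ((\f.(\g.(\h.((f h) g)))) q))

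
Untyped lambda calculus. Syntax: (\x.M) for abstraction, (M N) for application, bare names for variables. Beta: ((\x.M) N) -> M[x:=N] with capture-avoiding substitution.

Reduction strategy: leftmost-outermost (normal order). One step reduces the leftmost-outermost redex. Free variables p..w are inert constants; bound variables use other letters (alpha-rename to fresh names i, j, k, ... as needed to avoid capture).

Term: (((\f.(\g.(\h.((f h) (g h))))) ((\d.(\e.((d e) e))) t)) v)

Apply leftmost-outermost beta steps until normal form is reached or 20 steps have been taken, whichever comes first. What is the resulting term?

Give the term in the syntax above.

Step 0: (((\f.(\g.(\h.((f h) (g h))))) ((\d.(\e.((d e) e))) t)) v)
Step 1: ((\g.(\h.((((\d.(\e.((d e) e))) t) h) (g h)))) v)
Step 2: (\h.((((\d.(\e.((d e) e))) t) h) (v h)))
Step 3: (\h.(((\e.((t e) e)) h) (v h)))
Step 4: (\h.(((t h) h) (v h)))

Answer: (\h.(((t h) h) (v h)))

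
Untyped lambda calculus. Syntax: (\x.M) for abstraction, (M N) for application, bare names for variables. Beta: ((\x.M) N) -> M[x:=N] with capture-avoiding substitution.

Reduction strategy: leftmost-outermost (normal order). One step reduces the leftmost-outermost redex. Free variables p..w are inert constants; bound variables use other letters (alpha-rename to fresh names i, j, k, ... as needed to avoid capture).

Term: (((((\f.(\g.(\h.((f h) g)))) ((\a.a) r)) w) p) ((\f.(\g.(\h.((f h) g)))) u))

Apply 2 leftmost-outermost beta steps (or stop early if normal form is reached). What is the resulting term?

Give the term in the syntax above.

Step 0: (((((\f.(\g.(\h.((f h) g)))) ((\a.a) r)) w) p) ((\f.(\g.(\h.((f h) g)))) u))
Step 1: ((((\g.(\h.((((\a.a) r) h) g))) w) p) ((\f.(\g.(\h.((f h) g)))) u))
Step 2: (((\h.((((\a.a) r) h) w)) p) ((\f.(\g.(\h.((f h) g)))) u))

Answer: (((\h.((((\a.a) r) h) w)) p) ((\f.(\g.(\h.((f h) g)))) u))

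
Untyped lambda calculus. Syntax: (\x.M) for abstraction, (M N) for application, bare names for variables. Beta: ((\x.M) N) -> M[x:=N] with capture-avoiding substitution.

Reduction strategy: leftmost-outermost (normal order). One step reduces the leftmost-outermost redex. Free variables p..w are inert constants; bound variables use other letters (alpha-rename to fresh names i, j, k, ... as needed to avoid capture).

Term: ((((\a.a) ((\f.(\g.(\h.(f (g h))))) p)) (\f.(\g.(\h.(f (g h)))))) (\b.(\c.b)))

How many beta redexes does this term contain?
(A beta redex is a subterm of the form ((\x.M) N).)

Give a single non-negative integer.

Answer: 2

Derivation:
Term: ((((\a.a) ((\f.(\g.(\h.(f (g h))))) p)) (\f.(\g.(\h.(f (g h)))))) (\b.(\c.b)))
  Redex: ((\a.a) ((\f.(\g.(\h.(f (g h))))) p))
  Redex: ((\f.(\g.(\h.(f (g h))))) p)
Total redexes: 2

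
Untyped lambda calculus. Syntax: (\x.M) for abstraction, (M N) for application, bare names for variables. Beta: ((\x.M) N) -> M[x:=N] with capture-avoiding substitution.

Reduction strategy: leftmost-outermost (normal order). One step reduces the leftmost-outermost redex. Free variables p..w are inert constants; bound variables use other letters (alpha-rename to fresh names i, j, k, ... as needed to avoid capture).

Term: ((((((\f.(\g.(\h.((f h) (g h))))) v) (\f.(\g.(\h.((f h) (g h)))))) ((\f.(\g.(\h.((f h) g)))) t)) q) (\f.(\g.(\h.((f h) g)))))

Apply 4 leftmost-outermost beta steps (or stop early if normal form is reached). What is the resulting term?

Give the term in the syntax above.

Answer: ((((v (\g.(\h.((t h) g)))) ((\f.(\g.(\h.((f h) (g h))))) ((\f.(\g.(\h.((f h) g)))) t))) q) (\f.(\g.(\h.((f h) g)))))

Derivation:
Step 0: ((((((\f.(\g.(\h.((f h) (g h))))) v) (\f.(\g.(\h.((f h) (g h)))))) ((\f.(\g.(\h.((f h) g)))) t)) q) (\f.(\g.(\h.((f h) g)))))
Step 1: (((((\g.(\h.((v h) (g h)))) (\f.(\g.(\h.((f h) (g h)))))) ((\f.(\g.(\h.((f h) g)))) t)) q) (\f.(\g.(\h.((f h) g)))))
Step 2: ((((\h.((v h) ((\f.(\g.(\h.((f h) (g h))))) h))) ((\f.(\g.(\h.((f h) g)))) t)) q) (\f.(\g.(\h.((f h) g)))))
Step 3: ((((v ((\f.(\g.(\h.((f h) g)))) t)) ((\f.(\g.(\h.((f h) (g h))))) ((\f.(\g.(\h.((f h) g)))) t))) q) (\f.(\g.(\h.((f h) g)))))
Step 4: ((((v (\g.(\h.((t h) g)))) ((\f.(\g.(\h.((f h) (g h))))) ((\f.(\g.(\h.((f h) g)))) t))) q) (\f.(\g.(\h.((f h) g)))))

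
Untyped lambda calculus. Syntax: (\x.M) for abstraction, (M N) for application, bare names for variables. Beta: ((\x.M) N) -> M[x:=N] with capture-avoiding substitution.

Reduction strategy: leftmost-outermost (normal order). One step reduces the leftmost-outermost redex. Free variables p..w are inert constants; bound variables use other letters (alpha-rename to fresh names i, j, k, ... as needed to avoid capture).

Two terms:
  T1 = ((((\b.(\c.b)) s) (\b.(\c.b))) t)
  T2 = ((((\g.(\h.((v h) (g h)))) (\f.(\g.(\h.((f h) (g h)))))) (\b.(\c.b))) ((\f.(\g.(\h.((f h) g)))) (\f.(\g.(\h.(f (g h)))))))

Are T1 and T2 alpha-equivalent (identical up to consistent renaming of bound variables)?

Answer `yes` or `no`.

Term 1: ((((\b.(\c.b)) s) (\b.(\c.b))) t)
Term 2: ((((\g.(\h.((v h) (g h)))) (\f.(\g.(\h.((f h) (g h)))))) (\b.(\c.b))) ((\f.(\g.(\h.((f h) g)))) (\f.(\g.(\h.(f (g h)))))))
Alpha-equivalence: compare structure up to binder renaming.
Result: False

Answer: no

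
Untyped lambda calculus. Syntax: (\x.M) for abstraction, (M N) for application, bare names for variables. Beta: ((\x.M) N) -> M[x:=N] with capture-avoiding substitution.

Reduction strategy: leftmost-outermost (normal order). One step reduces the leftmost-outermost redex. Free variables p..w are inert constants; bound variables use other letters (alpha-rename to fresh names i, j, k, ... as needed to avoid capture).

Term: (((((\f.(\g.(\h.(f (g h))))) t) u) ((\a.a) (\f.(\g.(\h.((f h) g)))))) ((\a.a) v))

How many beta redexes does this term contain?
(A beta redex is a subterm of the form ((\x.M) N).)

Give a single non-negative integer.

Answer: 3

Derivation:
Term: (((((\f.(\g.(\h.(f (g h))))) t) u) ((\a.a) (\f.(\g.(\h.((f h) g)))))) ((\a.a) v))
  Redex: ((\f.(\g.(\h.(f (g h))))) t)
  Redex: ((\a.a) (\f.(\g.(\h.((f h) g)))))
  Redex: ((\a.a) v)
Total redexes: 3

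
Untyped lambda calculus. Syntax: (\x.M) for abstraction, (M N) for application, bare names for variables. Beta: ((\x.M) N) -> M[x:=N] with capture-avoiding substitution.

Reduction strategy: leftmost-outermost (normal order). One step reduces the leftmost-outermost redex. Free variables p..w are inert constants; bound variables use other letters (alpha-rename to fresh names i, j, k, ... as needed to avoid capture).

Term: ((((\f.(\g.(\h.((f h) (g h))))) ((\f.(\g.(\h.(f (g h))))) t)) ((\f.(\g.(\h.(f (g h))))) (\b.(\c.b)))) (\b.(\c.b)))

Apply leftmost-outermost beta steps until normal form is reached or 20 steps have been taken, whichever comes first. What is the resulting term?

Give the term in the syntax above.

Step 0: ((((\f.(\g.(\h.((f h) (g h))))) ((\f.(\g.(\h.(f (g h))))) t)) ((\f.(\g.(\h.(f (g h))))) (\b.(\c.b)))) (\b.(\c.b)))
Step 1: (((\g.(\h.((((\f.(\g.(\h.(f (g h))))) t) h) (g h)))) ((\f.(\g.(\h.(f (g h))))) (\b.(\c.b)))) (\b.(\c.b)))
Step 2: ((\h.((((\f.(\g.(\h.(f (g h))))) t) h) (((\f.(\g.(\h.(f (g h))))) (\b.(\c.b))) h))) (\b.(\c.b)))
Step 3: ((((\f.(\g.(\h.(f (g h))))) t) (\b.(\c.b))) (((\f.(\g.(\h.(f (g h))))) (\b.(\c.b))) (\b.(\c.b))))
Step 4: (((\g.(\h.(t (g h)))) (\b.(\c.b))) (((\f.(\g.(\h.(f (g h))))) (\b.(\c.b))) (\b.(\c.b))))
Step 5: ((\h.(t ((\b.(\c.b)) h))) (((\f.(\g.(\h.(f (g h))))) (\b.(\c.b))) (\b.(\c.b))))
Step 6: (t ((\b.(\c.b)) (((\f.(\g.(\h.(f (g h))))) (\b.(\c.b))) (\b.(\c.b)))))
Step 7: (t (\c.(((\f.(\g.(\h.(f (g h))))) (\b.(\c.b))) (\b.(\c.b)))))
Step 8: (t (\c.((\g.(\h.((\b.(\c.b)) (g h)))) (\b.(\c.b)))))
Step 9: (t (\c.(\h.((\b.(\c.b)) ((\b.(\c.b)) h)))))
Step 10: (t (\c.(\h.(\c.((\b.(\c.b)) h)))))
Step 11: (t (\c.(\h.(\c.(\c.h)))))

Answer: (t (\c.(\h.(\c.(\c.h)))))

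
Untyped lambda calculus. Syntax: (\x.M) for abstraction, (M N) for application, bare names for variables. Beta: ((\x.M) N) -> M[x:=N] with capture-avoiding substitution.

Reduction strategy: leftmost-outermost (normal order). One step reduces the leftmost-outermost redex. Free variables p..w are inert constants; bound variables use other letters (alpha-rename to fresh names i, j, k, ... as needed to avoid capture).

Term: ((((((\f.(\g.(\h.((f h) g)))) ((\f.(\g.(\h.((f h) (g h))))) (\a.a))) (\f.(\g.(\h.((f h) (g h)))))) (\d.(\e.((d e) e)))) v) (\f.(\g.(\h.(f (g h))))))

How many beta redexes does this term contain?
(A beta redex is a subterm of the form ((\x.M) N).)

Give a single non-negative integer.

Term: ((((((\f.(\g.(\h.((f h) g)))) ((\f.(\g.(\h.((f h) (g h))))) (\a.a))) (\f.(\g.(\h.((f h) (g h)))))) (\d.(\e.((d e) e)))) v) (\f.(\g.(\h.(f (g h))))))
  Redex: ((\f.(\g.(\h.((f h) g)))) ((\f.(\g.(\h.((f h) (g h))))) (\a.a)))
  Redex: ((\f.(\g.(\h.((f h) (g h))))) (\a.a))
Total redexes: 2

Answer: 2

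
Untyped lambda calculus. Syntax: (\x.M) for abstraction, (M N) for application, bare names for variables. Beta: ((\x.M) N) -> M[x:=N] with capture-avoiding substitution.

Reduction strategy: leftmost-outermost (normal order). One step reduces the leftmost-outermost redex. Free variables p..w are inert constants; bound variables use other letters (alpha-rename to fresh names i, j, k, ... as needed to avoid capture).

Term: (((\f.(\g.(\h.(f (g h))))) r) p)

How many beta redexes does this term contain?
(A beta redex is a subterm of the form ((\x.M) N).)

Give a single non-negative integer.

Term: (((\f.(\g.(\h.(f (g h))))) r) p)
  Redex: ((\f.(\g.(\h.(f (g h))))) r)
Total redexes: 1

Answer: 1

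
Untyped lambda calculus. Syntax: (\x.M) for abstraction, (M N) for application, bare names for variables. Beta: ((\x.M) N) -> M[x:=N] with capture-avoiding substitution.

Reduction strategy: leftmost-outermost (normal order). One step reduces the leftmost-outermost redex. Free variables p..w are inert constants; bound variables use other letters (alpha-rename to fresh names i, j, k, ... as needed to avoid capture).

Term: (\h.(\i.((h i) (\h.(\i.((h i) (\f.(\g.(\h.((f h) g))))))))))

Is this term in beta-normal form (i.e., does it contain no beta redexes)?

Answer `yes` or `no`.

Answer: yes

Derivation:
Term: (\h.(\i.((h i) (\h.(\i.((h i) (\f.(\g.(\h.((f h) g))))))))))
No beta redexes found.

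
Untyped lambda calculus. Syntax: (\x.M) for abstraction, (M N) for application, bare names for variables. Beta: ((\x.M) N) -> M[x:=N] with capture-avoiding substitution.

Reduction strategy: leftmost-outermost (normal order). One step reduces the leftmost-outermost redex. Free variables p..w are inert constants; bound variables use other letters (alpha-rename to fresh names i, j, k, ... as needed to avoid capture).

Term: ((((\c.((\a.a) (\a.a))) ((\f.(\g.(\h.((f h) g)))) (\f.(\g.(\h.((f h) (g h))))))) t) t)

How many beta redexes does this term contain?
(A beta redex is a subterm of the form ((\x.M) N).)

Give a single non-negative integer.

Term: ((((\c.((\a.a) (\a.a))) ((\f.(\g.(\h.((f h) g)))) (\f.(\g.(\h.((f h) (g h))))))) t) t)
  Redex: ((\c.((\a.a) (\a.a))) ((\f.(\g.(\h.((f h) g)))) (\f.(\g.(\h.((f h) (g h)))))))
  Redex: ((\a.a) (\a.a))
  Redex: ((\f.(\g.(\h.((f h) g)))) (\f.(\g.(\h.((f h) (g h))))))
Total redexes: 3

Answer: 3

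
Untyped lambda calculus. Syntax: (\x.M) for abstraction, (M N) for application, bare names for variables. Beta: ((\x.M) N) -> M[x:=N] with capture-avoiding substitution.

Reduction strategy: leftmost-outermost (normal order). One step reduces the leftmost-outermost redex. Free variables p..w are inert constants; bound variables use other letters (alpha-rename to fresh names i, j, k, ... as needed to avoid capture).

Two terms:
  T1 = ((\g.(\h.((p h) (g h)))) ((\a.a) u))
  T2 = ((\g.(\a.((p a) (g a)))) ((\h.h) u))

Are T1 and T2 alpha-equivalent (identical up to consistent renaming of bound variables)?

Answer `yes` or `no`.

Answer: yes

Derivation:
Term 1: ((\g.(\h.((p h) (g h)))) ((\a.a) u))
Term 2: ((\g.(\a.((p a) (g a)))) ((\h.h) u))
Alpha-equivalence: compare structure up to binder renaming.
Result: True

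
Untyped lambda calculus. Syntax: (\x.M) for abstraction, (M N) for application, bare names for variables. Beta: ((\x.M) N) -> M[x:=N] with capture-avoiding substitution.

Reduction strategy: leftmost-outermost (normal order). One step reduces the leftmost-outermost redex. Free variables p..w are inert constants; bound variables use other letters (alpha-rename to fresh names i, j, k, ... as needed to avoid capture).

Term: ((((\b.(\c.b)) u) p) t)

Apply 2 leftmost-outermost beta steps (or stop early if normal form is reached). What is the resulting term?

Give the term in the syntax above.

Step 0: ((((\b.(\c.b)) u) p) t)
Step 1: (((\c.u) p) t)
Step 2: (u t)

Answer: (u t)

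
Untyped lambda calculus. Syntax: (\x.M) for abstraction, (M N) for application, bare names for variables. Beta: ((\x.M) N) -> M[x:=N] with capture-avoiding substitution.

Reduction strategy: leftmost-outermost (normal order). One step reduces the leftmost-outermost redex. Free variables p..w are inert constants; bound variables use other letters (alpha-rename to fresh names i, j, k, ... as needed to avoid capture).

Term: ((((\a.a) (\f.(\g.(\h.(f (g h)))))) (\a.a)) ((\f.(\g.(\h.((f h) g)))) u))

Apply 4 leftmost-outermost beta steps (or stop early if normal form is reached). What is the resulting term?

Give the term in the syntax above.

Answer: (\h.(((\f.(\g.(\h.((f h) g)))) u) h))

Derivation:
Step 0: ((((\a.a) (\f.(\g.(\h.(f (g h)))))) (\a.a)) ((\f.(\g.(\h.((f h) g)))) u))
Step 1: (((\f.(\g.(\h.(f (g h))))) (\a.a)) ((\f.(\g.(\h.((f h) g)))) u))
Step 2: ((\g.(\h.((\a.a) (g h)))) ((\f.(\g.(\h.((f h) g)))) u))
Step 3: (\h.((\a.a) (((\f.(\g.(\h.((f h) g)))) u) h)))
Step 4: (\h.(((\f.(\g.(\h.((f h) g)))) u) h))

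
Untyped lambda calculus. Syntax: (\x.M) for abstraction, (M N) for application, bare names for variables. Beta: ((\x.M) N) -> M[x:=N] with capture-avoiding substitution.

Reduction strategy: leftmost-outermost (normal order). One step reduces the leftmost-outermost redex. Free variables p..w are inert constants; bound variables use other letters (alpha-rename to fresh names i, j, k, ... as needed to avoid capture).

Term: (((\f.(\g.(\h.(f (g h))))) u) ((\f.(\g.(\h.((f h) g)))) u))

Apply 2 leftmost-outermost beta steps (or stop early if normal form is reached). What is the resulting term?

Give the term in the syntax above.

Answer: (\h.(u (((\f.(\g.(\h.((f h) g)))) u) h)))

Derivation:
Step 0: (((\f.(\g.(\h.(f (g h))))) u) ((\f.(\g.(\h.((f h) g)))) u))
Step 1: ((\g.(\h.(u (g h)))) ((\f.(\g.(\h.((f h) g)))) u))
Step 2: (\h.(u (((\f.(\g.(\h.((f h) g)))) u) h)))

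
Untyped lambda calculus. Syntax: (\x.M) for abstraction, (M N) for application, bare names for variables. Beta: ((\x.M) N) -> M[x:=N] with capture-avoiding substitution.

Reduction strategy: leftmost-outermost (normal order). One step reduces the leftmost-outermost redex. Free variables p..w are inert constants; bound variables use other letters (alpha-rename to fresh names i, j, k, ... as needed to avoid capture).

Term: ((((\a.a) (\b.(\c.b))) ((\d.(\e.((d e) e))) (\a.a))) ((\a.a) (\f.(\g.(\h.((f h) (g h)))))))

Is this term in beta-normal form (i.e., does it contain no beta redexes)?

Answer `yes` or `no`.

Term: ((((\a.a) (\b.(\c.b))) ((\d.(\e.((d e) e))) (\a.a))) ((\a.a) (\f.(\g.(\h.((f h) (g h)))))))
Found 3 beta redex(es).

Answer: no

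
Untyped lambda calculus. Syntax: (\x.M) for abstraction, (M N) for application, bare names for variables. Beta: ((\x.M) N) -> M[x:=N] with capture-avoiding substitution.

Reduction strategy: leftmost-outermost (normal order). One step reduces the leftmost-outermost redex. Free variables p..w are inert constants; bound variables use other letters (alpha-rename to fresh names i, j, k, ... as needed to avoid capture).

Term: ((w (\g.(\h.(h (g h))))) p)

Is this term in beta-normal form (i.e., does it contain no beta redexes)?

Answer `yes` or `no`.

Answer: yes

Derivation:
Term: ((w (\g.(\h.(h (g h))))) p)
No beta redexes found.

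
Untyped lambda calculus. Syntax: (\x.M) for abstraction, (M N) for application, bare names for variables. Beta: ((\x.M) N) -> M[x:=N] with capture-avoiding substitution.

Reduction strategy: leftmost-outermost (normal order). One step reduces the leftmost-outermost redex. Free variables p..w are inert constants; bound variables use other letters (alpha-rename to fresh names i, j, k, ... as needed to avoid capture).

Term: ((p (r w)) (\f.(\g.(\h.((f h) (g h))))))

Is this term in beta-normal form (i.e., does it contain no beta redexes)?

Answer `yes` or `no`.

Term: ((p (r w)) (\f.(\g.(\h.((f h) (g h))))))
No beta redexes found.

Answer: yes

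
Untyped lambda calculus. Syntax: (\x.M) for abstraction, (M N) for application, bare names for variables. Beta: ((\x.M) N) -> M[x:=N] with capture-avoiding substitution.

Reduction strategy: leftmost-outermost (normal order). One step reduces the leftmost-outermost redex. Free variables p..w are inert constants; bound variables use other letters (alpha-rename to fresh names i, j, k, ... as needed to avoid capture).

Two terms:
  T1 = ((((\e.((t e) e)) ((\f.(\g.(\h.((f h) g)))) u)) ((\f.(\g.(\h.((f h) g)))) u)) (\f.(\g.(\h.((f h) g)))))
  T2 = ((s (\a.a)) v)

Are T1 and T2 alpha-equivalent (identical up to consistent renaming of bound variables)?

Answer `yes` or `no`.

Answer: no

Derivation:
Term 1: ((((\e.((t e) e)) ((\f.(\g.(\h.((f h) g)))) u)) ((\f.(\g.(\h.((f h) g)))) u)) (\f.(\g.(\h.((f h) g)))))
Term 2: ((s (\a.a)) v)
Alpha-equivalence: compare structure up to binder renaming.
Result: False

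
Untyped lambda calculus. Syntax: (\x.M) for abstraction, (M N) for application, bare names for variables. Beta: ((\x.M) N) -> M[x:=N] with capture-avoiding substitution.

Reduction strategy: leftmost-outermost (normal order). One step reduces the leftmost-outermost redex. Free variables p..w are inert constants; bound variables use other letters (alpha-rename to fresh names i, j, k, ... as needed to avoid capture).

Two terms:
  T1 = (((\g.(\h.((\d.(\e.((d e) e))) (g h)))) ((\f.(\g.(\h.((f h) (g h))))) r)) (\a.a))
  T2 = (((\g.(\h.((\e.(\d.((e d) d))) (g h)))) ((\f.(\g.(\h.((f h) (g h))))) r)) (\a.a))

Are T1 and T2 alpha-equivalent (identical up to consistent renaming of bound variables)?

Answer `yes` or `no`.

Answer: yes

Derivation:
Term 1: (((\g.(\h.((\d.(\e.((d e) e))) (g h)))) ((\f.(\g.(\h.((f h) (g h))))) r)) (\a.a))
Term 2: (((\g.(\h.((\e.(\d.((e d) d))) (g h)))) ((\f.(\g.(\h.((f h) (g h))))) r)) (\a.a))
Alpha-equivalence: compare structure up to binder renaming.
Result: True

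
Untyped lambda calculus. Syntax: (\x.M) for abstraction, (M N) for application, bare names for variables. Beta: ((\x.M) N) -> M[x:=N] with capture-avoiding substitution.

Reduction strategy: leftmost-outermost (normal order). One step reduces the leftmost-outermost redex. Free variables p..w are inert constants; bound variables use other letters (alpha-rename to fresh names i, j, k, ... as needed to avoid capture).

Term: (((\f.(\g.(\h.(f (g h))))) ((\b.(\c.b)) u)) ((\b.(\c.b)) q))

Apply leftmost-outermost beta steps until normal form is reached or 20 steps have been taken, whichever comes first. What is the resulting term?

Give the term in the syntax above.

Step 0: (((\f.(\g.(\h.(f (g h))))) ((\b.(\c.b)) u)) ((\b.(\c.b)) q))
Step 1: ((\g.(\h.(((\b.(\c.b)) u) (g h)))) ((\b.(\c.b)) q))
Step 2: (\h.(((\b.(\c.b)) u) (((\b.(\c.b)) q) h)))
Step 3: (\h.((\c.u) (((\b.(\c.b)) q) h)))
Step 4: (\h.u)

Answer: (\h.u)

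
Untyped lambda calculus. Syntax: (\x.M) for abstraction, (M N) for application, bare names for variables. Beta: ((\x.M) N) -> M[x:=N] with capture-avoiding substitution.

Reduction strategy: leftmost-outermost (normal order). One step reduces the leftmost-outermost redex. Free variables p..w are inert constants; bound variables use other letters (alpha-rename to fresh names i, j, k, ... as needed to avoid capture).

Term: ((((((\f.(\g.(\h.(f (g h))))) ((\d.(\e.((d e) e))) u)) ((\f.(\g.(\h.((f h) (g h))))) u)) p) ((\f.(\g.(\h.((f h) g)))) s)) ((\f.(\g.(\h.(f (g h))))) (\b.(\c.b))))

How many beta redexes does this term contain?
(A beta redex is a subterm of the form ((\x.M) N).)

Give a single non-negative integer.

Term: ((((((\f.(\g.(\h.(f (g h))))) ((\d.(\e.((d e) e))) u)) ((\f.(\g.(\h.((f h) (g h))))) u)) p) ((\f.(\g.(\h.((f h) g)))) s)) ((\f.(\g.(\h.(f (g h))))) (\b.(\c.b))))
  Redex: ((\f.(\g.(\h.(f (g h))))) ((\d.(\e.((d e) e))) u))
  Redex: ((\d.(\e.((d e) e))) u)
  Redex: ((\f.(\g.(\h.((f h) (g h))))) u)
  Redex: ((\f.(\g.(\h.((f h) g)))) s)
  Redex: ((\f.(\g.(\h.(f (g h))))) (\b.(\c.b)))
Total redexes: 5

Answer: 5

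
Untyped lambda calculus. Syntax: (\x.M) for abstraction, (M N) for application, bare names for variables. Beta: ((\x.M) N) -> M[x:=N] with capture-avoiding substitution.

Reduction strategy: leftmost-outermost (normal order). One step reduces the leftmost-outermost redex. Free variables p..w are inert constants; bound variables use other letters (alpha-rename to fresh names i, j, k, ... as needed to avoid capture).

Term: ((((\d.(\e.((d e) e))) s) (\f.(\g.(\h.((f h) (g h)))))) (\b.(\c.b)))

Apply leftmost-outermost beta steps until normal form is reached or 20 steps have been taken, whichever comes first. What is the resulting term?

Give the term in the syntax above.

Answer: (((s (\f.(\g.(\h.((f h) (g h)))))) (\f.(\g.(\h.((f h) (g h)))))) (\b.(\c.b)))

Derivation:
Step 0: ((((\d.(\e.((d e) e))) s) (\f.(\g.(\h.((f h) (g h)))))) (\b.(\c.b)))
Step 1: (((\e.((s e) e)) (\f.(\g.(\h.((f h) (g h)))))) (\b.(\c.b)))
Step 2: (((s (\f.(\g.(\h.((f h) (g h)))))) (\f.(\g.(\h.((f h) (g h)))))) (\b.(\c.b)))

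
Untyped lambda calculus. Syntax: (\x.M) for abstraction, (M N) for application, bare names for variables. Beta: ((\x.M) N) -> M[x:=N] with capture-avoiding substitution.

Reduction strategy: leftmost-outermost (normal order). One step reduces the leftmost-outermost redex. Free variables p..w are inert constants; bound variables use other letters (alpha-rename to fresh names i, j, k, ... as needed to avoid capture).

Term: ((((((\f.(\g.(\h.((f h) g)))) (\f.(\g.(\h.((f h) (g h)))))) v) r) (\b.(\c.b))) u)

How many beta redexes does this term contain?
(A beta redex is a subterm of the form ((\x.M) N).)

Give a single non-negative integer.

Answer: 1

Derivation:
Term: ((((((\f.(\g.(\h.((f h) g)))) (\f.(\g.(\h.((f h) (g h)))))) v) r) (\b.(\c.b))) u)
  Redex: ((\f.(\g.(\h.((f h) g)))) (\f.(\g.(\h.((f h) (g h))))))
Total redexes: 1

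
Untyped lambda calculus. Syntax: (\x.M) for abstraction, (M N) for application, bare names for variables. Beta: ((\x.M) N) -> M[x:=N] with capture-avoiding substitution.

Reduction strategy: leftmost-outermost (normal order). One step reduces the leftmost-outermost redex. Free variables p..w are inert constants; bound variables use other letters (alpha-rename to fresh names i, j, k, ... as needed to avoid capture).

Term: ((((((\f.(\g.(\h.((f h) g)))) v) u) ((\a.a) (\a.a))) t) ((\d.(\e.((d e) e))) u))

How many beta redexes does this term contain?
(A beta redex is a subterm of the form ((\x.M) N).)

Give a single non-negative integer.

Answer: 3

Derivation:
Term: ((((((\f.(\g.(\h.((f h) g)))) v) u) ((\a.a) (\a.a))) t) ((\d.(\e.((d e) e))) u))
  Redex: ((\f.(\g.(\h.((f h) g)))) v)
  Redex: ((\a.a) (\a.a))
  Redex: ((\d.(\e.((d e) e))) u)
Total redexes: 3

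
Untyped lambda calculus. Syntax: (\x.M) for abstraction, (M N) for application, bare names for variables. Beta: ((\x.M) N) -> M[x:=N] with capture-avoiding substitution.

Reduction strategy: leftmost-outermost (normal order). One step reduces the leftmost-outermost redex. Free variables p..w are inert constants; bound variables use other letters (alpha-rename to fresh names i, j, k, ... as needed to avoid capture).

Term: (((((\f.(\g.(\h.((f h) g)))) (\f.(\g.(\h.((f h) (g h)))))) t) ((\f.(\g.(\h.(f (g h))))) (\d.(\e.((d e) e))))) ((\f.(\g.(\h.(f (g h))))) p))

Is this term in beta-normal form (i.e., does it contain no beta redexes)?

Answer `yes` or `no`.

Term: (((((\f.(\g.(\h.((f h) g)))) (\f.(\g.(\h.((f h) (g h)))))) t) ((\f.(\g.(\h.(f (g h))))) (\d.(\e.((d e) e))))) ((\f.(\g.(\h.(f (g h))))) p))
Found 3 beta redex(es).

Answer: no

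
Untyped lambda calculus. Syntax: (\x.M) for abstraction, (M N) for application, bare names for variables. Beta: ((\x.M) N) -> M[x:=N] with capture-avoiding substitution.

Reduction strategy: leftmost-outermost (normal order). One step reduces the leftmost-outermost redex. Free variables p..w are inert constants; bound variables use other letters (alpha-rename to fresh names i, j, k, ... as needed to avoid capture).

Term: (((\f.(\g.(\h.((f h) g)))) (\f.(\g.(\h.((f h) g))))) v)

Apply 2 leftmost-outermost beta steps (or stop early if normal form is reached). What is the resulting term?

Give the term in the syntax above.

Answer: (\h.(((\f.(\g.(\h.((f h) g)))) h) v))

Derivation:
Step 0: (((\f.(\g.(\h.((f h) g)))) (\f.(\g.(\h.((f h) g))))) v)
Step 1: ((\g.(\h.(((\f.(\g.(\h.((f h) g)))) h) g))) v)
Step 2: (\h.(((\f.(\g.(\h.((f h) g)))) h) v))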